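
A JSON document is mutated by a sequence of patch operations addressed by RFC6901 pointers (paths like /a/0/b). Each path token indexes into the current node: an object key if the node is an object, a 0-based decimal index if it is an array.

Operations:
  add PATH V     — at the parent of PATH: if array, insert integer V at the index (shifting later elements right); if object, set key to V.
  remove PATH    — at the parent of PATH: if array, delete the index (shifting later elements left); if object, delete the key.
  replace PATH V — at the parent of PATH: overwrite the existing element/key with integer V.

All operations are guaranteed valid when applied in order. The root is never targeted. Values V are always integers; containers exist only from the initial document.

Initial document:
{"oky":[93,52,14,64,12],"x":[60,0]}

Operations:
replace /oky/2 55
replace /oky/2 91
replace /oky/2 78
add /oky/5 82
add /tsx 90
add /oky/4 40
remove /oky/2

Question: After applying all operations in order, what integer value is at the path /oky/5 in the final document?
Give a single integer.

Answer: 82

Derivation:
After op 1 (replace /oky/2 55): {"oky":[93,52,55,64,12],"x":[60,0]}
After op 2 (replace /oky/2 91): {"oky":[93,52,91,64,12],"x":[60,0]}
After op 3 (replace /oky/2 78): {"oky":[93,52,78,64,12],"x":[60,0]}
After op 4 (add /oky/5 82): {"oky":[93,52,78,64,12,82],"x":[60,0]}
After op 5 (add /tsx 90): {"oky":[93,52,78,64,12,82],"tsx":90,"x":[60,0]}
After op 6 (add /oky/4 40): {"oky":[93,52,78,64,40,12,82],"tsx":90,"x":[60,0]}
After op 7 (remove /oky/2): {"oky":[93,52,64,40,12,82],"tsx":90,"x":[60,0]}
Value at /oky/5: 82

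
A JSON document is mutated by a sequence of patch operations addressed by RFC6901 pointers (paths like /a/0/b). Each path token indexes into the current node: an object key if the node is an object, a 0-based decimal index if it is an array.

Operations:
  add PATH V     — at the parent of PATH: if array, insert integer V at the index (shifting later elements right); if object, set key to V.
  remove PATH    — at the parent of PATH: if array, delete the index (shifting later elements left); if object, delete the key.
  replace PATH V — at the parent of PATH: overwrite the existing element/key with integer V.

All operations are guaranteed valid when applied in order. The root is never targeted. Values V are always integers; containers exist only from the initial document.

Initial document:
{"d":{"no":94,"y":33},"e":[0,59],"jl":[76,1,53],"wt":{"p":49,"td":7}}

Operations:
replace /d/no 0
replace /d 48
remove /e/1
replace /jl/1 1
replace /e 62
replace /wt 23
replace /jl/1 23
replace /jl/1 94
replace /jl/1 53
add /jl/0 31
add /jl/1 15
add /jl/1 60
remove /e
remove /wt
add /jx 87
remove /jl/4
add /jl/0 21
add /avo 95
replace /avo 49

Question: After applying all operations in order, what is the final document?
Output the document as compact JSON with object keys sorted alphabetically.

Answer: {"avo":49,"d":48,"jl":[21,31,60,15,76,53],"jx":87}

Derivation:
After op 1 (replace /d/no 0): {"d":{"no":0,"y":33},"e":[0,59],"jl":[76,1,53],"wt":{"p":49,"td":7}}
After op 2 (replace /d 48): {"d":48,"e":[0,59],"jl":[76,1,53],"wt":{"p":49,"td":7}}
After op 3 (remove /e/1): {"d":48,"e":[0],"jl":[76,1,53],"wt":{"p":49,"td":7}}
After op 4 (replace /jl/1 1): {"d":48,"e":[0],"jl":[76,1,53],"wt":{"p":49,"td":7}}
After op 5 (replace /e 62): {"d":48,"e":62,"jl":[76,1,53],"wt":{"p":49,"td":7}}
After op 6 (replace /wt 23): {"d":48,"e":62,"jl":[76,1,53],"wt":23}
After op 7 (replace /jl/1 23): {"d":48,"e":62,"jl":[76,23,53],"wt":23}
After op 8 (replace /jl/1 94): {"d":48,"e":62,"jl":[76,94,53],"wt":23}
After op 9 (replace /jl/1 53): {"d":48,"e":62,"jl":[76,53,53],"wt":23}
After op 10 (add /jl/0 31): {"d":48,"e":62,"jl":[31,76,53,53],"wt":23}
After op 11 (add /jl/1 15): {"d":48,"e":62,"jl":[31,15,76,53,53],"wt":23}
After op 12 (add /jl/1 60): {"d":48,"e":62,"jl":[31,60,15,76,53,53],"wt":23}
After op 13 (remove /e): {"d":48,"jl":[31,60,15,76,53,53],"wt":23}
After op 14 (remove /wt): {"d":48,"jl":[31,60,15,76,53,53]}
After op 15 (add /jx 87): {"d":48,"jl":[31,60,15,76,53,53],"jx":87}
After op 16 (remove /jl/4): {"d":48,"jl":[31,60,15,76,53],"jx":87}
After op 17 (add /jl/0 21): {"d":48,"jl":[21,31,60,15,76,53],"jx":87}
After op 18 (add /avo 95): {"avo":95,"d":48,"jl":[21,31,60,15,76,53],"jx":87}
After op 19 (replace /avo 49): {"avo":49,"d":48,"jl":[21,31,60,15,76,53],"jx":87}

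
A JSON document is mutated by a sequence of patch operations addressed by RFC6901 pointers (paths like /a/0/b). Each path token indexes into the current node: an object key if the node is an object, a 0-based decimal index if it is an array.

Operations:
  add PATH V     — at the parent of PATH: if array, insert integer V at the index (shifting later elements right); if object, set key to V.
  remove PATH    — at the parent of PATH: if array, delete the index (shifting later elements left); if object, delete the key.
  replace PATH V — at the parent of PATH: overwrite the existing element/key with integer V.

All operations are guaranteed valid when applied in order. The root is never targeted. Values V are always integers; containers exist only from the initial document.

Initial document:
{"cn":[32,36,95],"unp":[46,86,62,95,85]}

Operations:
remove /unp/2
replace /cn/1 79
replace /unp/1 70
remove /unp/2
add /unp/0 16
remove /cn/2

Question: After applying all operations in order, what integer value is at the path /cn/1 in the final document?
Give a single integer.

After op 1 (remove /unp/2): {"cn":[32,36,95],"unp":[46,86,95,85]}
After op 2 (replace /cn/1 79): {"cn":[32,79,95],"unp":[46,86,95,85]}
After op 3 (replace /unp/1 70): {"cn":[32,79,95],"unp":[46,70,95,85]}
After op 4 (remove /unp/2): {"cn":[32,79,95],"unp":[46,70,85]}
After op 5 (add /unp/0 16): {"cn":[32,79,95],"unp":[16,46,70,85]}
After op 6 (remove /cn/2): {"cn":[32,79],"unp":[16,46,70,85]}
Value at /cn/1: 79

Answer: 79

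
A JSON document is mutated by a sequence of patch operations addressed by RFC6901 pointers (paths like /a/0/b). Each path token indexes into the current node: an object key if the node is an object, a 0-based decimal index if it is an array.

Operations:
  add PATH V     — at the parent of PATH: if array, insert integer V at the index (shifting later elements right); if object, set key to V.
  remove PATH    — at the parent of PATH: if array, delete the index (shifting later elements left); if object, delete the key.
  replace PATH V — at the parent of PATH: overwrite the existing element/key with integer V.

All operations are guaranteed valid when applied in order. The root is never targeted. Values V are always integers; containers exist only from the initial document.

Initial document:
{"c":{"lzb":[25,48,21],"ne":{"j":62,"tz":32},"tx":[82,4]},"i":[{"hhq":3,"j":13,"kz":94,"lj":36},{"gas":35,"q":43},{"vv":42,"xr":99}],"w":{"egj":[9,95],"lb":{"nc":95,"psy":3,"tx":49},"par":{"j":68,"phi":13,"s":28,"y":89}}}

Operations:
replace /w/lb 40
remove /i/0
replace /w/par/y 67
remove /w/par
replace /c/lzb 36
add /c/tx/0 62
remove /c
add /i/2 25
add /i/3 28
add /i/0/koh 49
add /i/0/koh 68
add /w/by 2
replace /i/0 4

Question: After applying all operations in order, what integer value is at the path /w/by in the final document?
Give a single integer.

After op 1 (replace /w/lb 40): {"c":{"lzb":[25,48,21],"ne":{"j":62,"tz":32},"tx":[82,4]},"i":[{"hhq":3,"j":13,"kz":94,"lj":36},{"gas":35,"q":43},{"vv":42,"xr":99}],"w":{"egj":[9,95],"lb":40,"par":{"j":68,"phi":13,"s":28,"y":89}}}
After op 2 (remove /i/0): {"c":{"lzb":[25,48,21],"ne":{"j":62,"tz":32},"tx":[82,4]},"i":[{"gas":35,"q":43},{"vv":42,"xr":99}],"w":{"egj":[9,95],"lb":40,"par":{"j":68,"phi":13,"s":28,"y":89}}}
After op 3 (replace /w/par/y 67): {"c":{"lzb":[25,48,21],"ne":{"j":62,"tz":32},"tx":[82,4]},"i":[{"gas":35,"q":43},{"vv":42,"xr":99}],"w":{"egj":[9,95],"lb":40,"par":{"j":68,"phi":13,"s":28,"y":67}}}
After op 4 (remove /w/par): {"c":{"lzb":[25,48,21],"ne":{"j":62,"tz":32},"tx":[82,4]},"i":[{"gas":35,"q":43},{"vv":42,"xr":99}],"w":{"egj":[9,95],"lb":40}}
After op 5 (replace /c/lzb 36): {"c":{"lzb":36,"ne":{"j":62,"tz":32},"tx":[82,4]},"i":[{"gas":35,"q":43},{"vv":42,"xr":99}],"w":{"egj":[9,95],"lb":40}}
After op 6 (add /c/tx/0 62): {"c":{"lzb":36,"ne":{"j":62,"tz":32},"tx":[62,82,4]},"i":[{"gas":35,"q":43},{"vv":42,"xr":99}],"w":{"egj":[9,95],"lb":40}}
After op 7 (remove /c): {"i":[{"gas":35,"q":43},{"vv":42,"xr":99}],"w":{"egj":[9,95],"lb":40}}
After op 8 (add /i/2 25): {"i":[{"gas":35,"q":43},{"vv":42,"xr":99},25],"w":{"egj":[9,95],"lb":40}}
After op 9 (add /i/3 28): {"i":[{"gas":35,"q":43},{"vv":42,"xr":99},25,28],"w":{"egj":[9,95],"lb":40}}
After op 10 (add /i/0/koh 49): {"i":[{"gas":35,"koh":49,"q":43},{"vv":42,"xr":99},25,28],"w":{"egj":[9,95],"lb":40}}
After op 11 (add /i/0/koh 68): {"i":[{"gas":35,"koh":68,"q":43},{"vv":42,"xr":99},25,28],"w":{"egj":[9,95],"lb":40}}
After op 12 (add /w/by 2): {"i":[{"gas":35,"koh":68,"q":43},{"vv":42,"xr":99},25,28],"w":{"by":2,"egj":[9,95],"lb":40}}
After op 13 (replace /i/0 4): {"i":[4,{"vv":42,"xr":99},25,28],"w":{"by":2,"egj":[9,95],"lb":40}}
Value at /w/by: 2

Answer: 2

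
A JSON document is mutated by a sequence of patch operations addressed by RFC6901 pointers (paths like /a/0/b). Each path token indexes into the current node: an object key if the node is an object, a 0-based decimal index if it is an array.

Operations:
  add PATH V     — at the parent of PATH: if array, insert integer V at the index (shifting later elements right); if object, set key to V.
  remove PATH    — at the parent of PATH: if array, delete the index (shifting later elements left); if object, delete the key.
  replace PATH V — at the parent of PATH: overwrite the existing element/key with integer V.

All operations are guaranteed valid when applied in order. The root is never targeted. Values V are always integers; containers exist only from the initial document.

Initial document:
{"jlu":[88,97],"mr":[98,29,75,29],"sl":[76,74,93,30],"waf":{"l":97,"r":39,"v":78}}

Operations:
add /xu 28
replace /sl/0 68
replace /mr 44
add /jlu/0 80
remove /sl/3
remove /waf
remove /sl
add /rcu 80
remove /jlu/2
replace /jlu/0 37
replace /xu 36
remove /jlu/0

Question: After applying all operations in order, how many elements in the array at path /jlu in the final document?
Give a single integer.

Answer: 1

Derivation:
After op 1 (add /xu 28): {"jlu":[88,97],"mr":[98,29,75,29],"sl":[76,74,93,30],"waf":{"l":97,"r":39,"v":78},"xu":28}
After op 2 (replace /sl/0 68): {"jlu":[88,97],"mr":[98,29,75,29],"sl":[68,74,93,30],"waf":{"l":97,"r":39,"v":78},"xu":28}
After op 3 (replace /mr 44): {"jlu":[88,97],"mr":44,"sl":[68,74,93,30],"waf":{"l":97,"r":39,"v":78},"xu":28}
After op 4 (add /jlu/0 80): {"jlu":[80,88,97],"mr":44,"sl":[68,74,93,30],"waf":{"l":97,"r":39,"v":78},"xu":28}
After op 5 (remove /sl/3): {"jlu":[80,88,97],"mr":44,"sl":[68,74,93],"waf":{"l":97,"r":39,"v":78},"xu":28}
After op 6 (remove /waf): {"jlu":[80,88,97],"mr":44,"sl":[68,74,93],"xu":28}
After op 7 (remove /sl): {"jlu":[80,88,97],"mr":44,"xu":28}
After op 8 (add /rcu 80): {"jlu":[80,88,97],"mr":44,"rcu":80,"xu":28}
After op 9 (remove /jlu/2): {"jlu":[80,88],"mr":44,"rcu":80,"xu":28}
After op 10 (replace /jlu/0 37): {"jlu":[37,88],"mr":44,"rcu":80,"xu":28}
After op 11 (replace /xu 36): {"jlu":[37,88],"mr":44,"rcu":80,"xu":36}
After op 12 (remove /jlu/0): {"jlu":[88],"mr":44,"rcu":80,"xu":36}
Size at path /jlu: 1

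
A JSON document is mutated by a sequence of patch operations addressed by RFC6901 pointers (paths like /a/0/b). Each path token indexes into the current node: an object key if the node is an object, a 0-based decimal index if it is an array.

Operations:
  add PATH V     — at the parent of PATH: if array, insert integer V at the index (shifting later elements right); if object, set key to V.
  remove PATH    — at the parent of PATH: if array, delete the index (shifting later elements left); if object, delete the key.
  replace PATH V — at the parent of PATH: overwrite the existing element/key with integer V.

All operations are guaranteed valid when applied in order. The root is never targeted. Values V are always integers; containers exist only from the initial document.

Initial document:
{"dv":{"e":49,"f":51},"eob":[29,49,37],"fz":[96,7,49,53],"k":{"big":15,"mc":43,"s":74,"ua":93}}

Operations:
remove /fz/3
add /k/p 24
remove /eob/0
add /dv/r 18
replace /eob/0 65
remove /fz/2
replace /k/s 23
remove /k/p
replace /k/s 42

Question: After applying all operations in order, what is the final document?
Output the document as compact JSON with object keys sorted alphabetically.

Answer: {"dv":{"e":49,"f":51,"r":18},"eob":[65,37],"fz":[96,7],"k":{"big":15,"mc":43,"s":42,"ua":93}}

Derivation:
After op 1 (remove /fz/3): {"dv":{"e":49,"f":51},"eob":[29,49,37],"fz":[96,7,49],"k":{"big":15,"mc":43,"s":74,"ua":93}}
After op 2 (add /k/p 24): {"dv":{"e":49,"f":51},"eob":[29,49,37],"fz":[96,7,49],"k":{"big":15,"mc":43,"p":24,"s":74,"ua":93}}
After op 3 (remove /eob/0): {"dv":{"e":49,"f":51},"eob":[49,37],"fz":[96,7,49],"k":{"big":15,"mc":43,"p":24,"s":74,"ua":93}}
After op 4 (add /dv/r 18): {"dv":{"e":49,"f":51,"r":18},"eob":[49,37],"fz":[96,7,49],"k":{"big":15,"mc":43,"p":24,"s":74,"ua":93}}
After op 5 (replace /eob/0 65): {"dv":{"e":49,"f":51,"r":18},"eob":[65,37],"fz":[96,7,49],"k":{"big":15,"mc":43,"p":24,"s":74,"ua":93}}
After op 6 (remove /fz/2): {"dv":{"e":49,"f":51,"r":18},"eob":[65,37],"fz":[96,7],"k":{"big":15,"mc":43,"p":24,"s":74,"ua":93}}
After op 7 (replace /k/s 23): {"dv":{"e":49,"f":51,"r":18},"eob":[65,37],"fz":[96,7],"k":{"big":15,"mc":43,"p":24,"s":23,"ua":93}}
After op 8 (remove /k/p): {"dv":{"e":49,"f":51,"r":18},"eob":[65,37],"fz":[96,7],"k":{"big":15,"mc":43,"s":23,"ua":93}}
After op 9 (replace /k/s 42): {"dv":{"e":49,"f":51,"r":18},"eob":[65,37],"fz":[96,7],"k":{"big":15,"mc":43,"s":42,"ua":93}}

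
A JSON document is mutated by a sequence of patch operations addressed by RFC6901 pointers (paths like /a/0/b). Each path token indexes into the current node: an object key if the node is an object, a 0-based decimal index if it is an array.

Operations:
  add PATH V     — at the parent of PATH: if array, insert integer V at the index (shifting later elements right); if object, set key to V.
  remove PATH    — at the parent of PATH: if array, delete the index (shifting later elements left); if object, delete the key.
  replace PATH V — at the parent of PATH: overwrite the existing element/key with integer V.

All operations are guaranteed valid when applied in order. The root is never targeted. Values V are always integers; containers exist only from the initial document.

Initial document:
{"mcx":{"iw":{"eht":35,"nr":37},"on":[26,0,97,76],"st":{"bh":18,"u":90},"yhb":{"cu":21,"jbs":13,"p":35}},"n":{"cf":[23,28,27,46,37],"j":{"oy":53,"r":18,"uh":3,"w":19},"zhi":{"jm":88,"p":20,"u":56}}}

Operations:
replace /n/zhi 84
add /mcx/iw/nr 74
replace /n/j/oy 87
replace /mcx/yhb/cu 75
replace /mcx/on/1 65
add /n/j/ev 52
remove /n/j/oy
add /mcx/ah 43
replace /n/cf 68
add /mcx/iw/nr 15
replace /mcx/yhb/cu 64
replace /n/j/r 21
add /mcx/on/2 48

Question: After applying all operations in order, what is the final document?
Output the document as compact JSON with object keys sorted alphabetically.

Answer: {"mcx":{"ah":43,"iw":{"eht":35,"nr":15},"on":[26,65,48,97,76],"st":{"bh":18,"u":90},"yhb":{"cu":64,"jbs":13,"p":35}},"n":{"cf":68,"j":{"ev":52,"r":21,"uh":3,"w":19},"zhi":84}}

Derivation:
After op 1 (replace /n/zhi 84): {"mcx":{"iw":{"eht":35,"nr":37},"on":[26,0,97,76],"st":{"bh":18,"u":90},"yhb":{"cu":21,"jbs":13,"p":35}},"n":{"cf":[23,28,27,46,37],"j":{"oy":53,"r":18,"uh":3,"w":19},"zhi":84}}
After op 2 (add /mcx/iw/nr 74): {"mcx":{"iw":{"eht":35,"nr":74},"on":[26,0,97,76],"st":{"bh":18,"u":90},"yhb":{"cu":21,"jbs":13,"p":35}},"n":{"cf":[23,28,27,46,37],"j":{"oy":53,"r":18,"uh":3,"w":19},"zhi":84}}
After op 3 (replace /n/j/oy 87): {"mcx":{"iw":{"eht":35,"nr":74},"on":[26,0,97,76],"st":{"bh":18,"u":90},"yhb":{"cu":21,"jbs":13,"p":35}},"n":{"cf":[23,28,27,46,37],"j":{"oy":87,"r":18,"uh":3,"w":19},"zhi":84}}
After op 4 (replace /mcx/yhb/cu 75): {"mcx":{"iw":{"eht":35,"nr":74},"on":[26,0,97,76],"st":{"bh":18,"u":90},"yhb":{"cu":75,"jbs":13,"p":35}},"n":{"cf":[23,28,27,46,37],"j":{"oy":87,"r":18,"uh":3,"w":19},"zhi":84}}
After op 5 (replace /mcx/on/1 65): {"mcx":{"iw":{"eht":35,"nr":74},"on":[26,65,97,76],"st":{"bh":18,"u":90},"yhb":{"cu":75,"jbs":13,"p":35}},"n":{"cf":[23,28,27,46,37],"j":{"oy":87,"r":18,"uh":3,"w":19},"zhi":84}}
After op 6 (add /n/j/ev 52): {"mcx":{"iw":{"eht":35,"nr":74},"on":[26,65,97,76],"st":{"bh":18,"u":90},"yhb":{"cu":75,"jbs":13,"p":35}},"n":{"cf":[23,28,27,46,37],"j":{"ev":52,"oy":87,"r":18,"uh":3,"w":19},"zhi":84}}
After op 7 (remove /n/j/oy): {"mcx":{"iw":{"eht":35,"nr":74},"on":[26,65,97,76],"st":{"bh":18,"u":90},"yhb":{"cu":75,"jbs":13,"p":35}},"n":{"cf":[23,28,27,46,37],"j":{"ev":52,"r":18,"uh":3,"w":19},"zhi":84}}
After op 8 (add /mcx/ah 43): {"mcx":{"ah":43,"iw":{"eht":35,"nr":74},"on":[26,65,97,76],"st":{"bh":18,"u":90},"yhb":{"cu":75,"jbs":13,"p":35}},"n":{"cf":[23,28,27,46,37],"j":{"ev":52,"r":18,"uh":3,"w":19},"zhi":84}}
After op 9 (replace /n/cf 68): {"mcx":{"ah":43,"iw":{"eht":35,"nr":74},"on":[26,65,97,76],"st":{"bh":18,"u":90},"yhb":{"cu":75,"jbs":13,"p":35}},"n":{"cf":68,"j":{"ev":52,"r":18,"uh":3,"w":19},"zhi":84}}
After op 10 (add /mcx/iw/nr 15): {"mcx":{"ah":43,"iw":{"eht":35,"nr":15},"on":[26,65,97,76],"st":{"bh":18,"u":90},"yhb":{"cu":75,"jbs":13,"p":35}},"n":{"cf":68,"j":{"ev":52,"r":18,"uh":3,"w":19},"zhi":84}}
After op 11 (replace /mcx/yhb/cu 64): {"mcx":{"ah":43,"iw":{"eht":35,"nr":15},"on":[26,65,97,76],"st":{"bh":18,"u":90},"yhb":{"cu":64,"jbs":13,"p":35}},"n":{"cf":68,"j":{"ev":52,"r":18,"uh":3,"w":19},"zhi":84}}
After op 12 (replace /n/j/r 21): {"mcx":{"ah":43,"iw":{"eht":35,"nr":15},"on":[26,65,97,76],"st":{"bh":18,"u":90},"yhb":{"cu":64,"jbs":13,"p":35}},"n":{"cf":68,"j":{"ev":52,"r":21,"uh":3,"w":19},"zhi":84}}
After op 13 (add /mcx/on/2 48): {"mcx":{"ah":43,"iw":{"eht":35,"nr":15},"on":[26,65,48,97,76],"st":{"bh":18,"u":90},"yhb":{"cu":64,"jbs":13,"p":35}},"n":{"cf":68,"j":{"ev":52,"r":21,"uh":3,"w":19},"zhi":84}}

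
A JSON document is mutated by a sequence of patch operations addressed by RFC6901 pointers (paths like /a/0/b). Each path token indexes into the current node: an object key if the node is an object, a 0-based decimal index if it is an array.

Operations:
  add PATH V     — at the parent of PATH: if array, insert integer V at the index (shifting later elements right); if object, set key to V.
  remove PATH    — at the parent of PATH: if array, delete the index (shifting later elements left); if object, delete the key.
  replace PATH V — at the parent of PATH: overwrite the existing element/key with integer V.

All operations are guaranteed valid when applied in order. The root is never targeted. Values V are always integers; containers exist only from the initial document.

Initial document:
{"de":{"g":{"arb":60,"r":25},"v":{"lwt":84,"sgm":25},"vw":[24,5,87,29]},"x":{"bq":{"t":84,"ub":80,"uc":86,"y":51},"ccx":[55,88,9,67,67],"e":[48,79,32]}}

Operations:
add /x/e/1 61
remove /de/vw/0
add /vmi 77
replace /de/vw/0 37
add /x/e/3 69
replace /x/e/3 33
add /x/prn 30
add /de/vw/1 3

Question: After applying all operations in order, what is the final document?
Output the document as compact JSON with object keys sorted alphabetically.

After op 1 (add /x/e/1 61): {"de":{"g":{"arb":60,"r":25},"v":{"lwt":84,"sgm":25},"vw":[24,5,87,29]},"x":{"bq":{"t":84,"ub":80,"uc":86,"y":51},"ccx":[55,88,9,67,67],"e":[48,61,79,32]}}
After op 2 (remove /de/vw/0): {"de":{"g":{"arb":60,"r":25},"v":{"lwt":84,"sgm":25},"vw":[5,87,29]},"x":{"bq":{"t":84,"ub":80,"uc":86,"y":51},"ccx":[55,88,9,67,67],"e":[48,61,79,32]}}
After op 3 (add /vmi 77): {"de":{"g":{"arb":60,"r":25},"v":{"lwt":84,"sgm":25},"vw":[5,87,29]},"vmi":77,"x":{"bq":{"t":84,"ub":80,"uc":86,"y":51},"ccx":[55,88,9,67,67],"e":[48,61,79,32]}}
After op 4 (replace /de/vw/0 37): {"de":{"g":{"arb":60,"r":25},"v":{"lwt":84,"sgm":25},"vw":[37,87,29]},"vmi":77,"x":{"bq":{"t":84,"ub":80,"uc":86,"y":51},"ccx":[55,88,9,67,67],"e":[48,61,79,32]}}
After op 5 (add /x/e/3 69): {"de":{"g":{"arb":60,"r":25},"v":{"lwt":84,"sgm":25},"vw":[37,87,29]},"vmi":77,"x":{"bq":{"t":84,"ub":80,"uc":86,"y":51},"ccx":[55,88,9,67,67],"e":[48,61,79,69,32]}}
After op 6 (replace /x/e/3 33): {"de":{"g":{"arb":60,"r":25},"v":{"lwt":84,"sgm":25},"vw":[37,87,29]},"vmi":77,"x":{"bq":{"t":84,"ub":80,"uc":86,"y":51},"ccx":[55,88,9,67,67],"e":[48,61,79,33,32]}}
After op 7 (add /x/prn 30): {"de":{"g":{"arb":60,"r":25},"v":{"lwt":84,"sgm":25},"vw":[37,87,29]},"vmi":77,"x":{"bq":{"t":84,"ub":80,"uc":86,"y":51},"ccx":[55,88,9,67,67],"e":[48,61,79,33,32],"prn":30}}
After op 8 (add /de/vw/1 3): {"de":{"g":{"arb":60,"r":25},"v":{"lwt":84,"sgm":25},"vw":[37,3,87,29]},"vmi":77,"x":{"bq":{"t":84,"ub":80,"uc":86,"y":51},"ccx":[55,88,9,67,67],"e":[48,61,79,33,32],"prn":30}}

Answer: {"de":{"g":{"arb":60,"r":25},"v":{"lwt":84,"sgm":25},"vw":[37,3,87,29]},"vmi":77,"x":{"bq":{"t":84,"ub":80,"uc":86,"y":51},"ccx":[55,88,9,67,67],"e":[48,61,79,33,32],"prn":30}}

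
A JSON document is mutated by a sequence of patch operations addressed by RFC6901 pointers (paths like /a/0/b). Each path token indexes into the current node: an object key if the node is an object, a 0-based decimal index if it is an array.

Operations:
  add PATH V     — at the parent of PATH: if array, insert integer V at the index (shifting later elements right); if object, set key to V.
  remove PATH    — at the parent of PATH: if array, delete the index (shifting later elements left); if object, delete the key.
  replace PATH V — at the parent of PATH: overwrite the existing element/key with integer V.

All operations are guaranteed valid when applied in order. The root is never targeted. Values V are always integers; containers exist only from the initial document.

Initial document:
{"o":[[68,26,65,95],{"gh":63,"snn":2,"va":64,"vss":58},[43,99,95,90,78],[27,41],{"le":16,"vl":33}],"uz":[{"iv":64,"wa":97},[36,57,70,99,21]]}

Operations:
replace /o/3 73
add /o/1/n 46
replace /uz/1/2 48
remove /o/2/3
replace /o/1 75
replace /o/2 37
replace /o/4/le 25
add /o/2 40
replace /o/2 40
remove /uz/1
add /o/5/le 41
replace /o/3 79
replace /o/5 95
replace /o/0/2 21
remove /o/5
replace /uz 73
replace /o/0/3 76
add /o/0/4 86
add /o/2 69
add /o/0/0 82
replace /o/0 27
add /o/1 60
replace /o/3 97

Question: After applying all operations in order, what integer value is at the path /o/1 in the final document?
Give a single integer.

Answer: 60

Derivation:
After op 1 (replace /o/3 73): {"o":[[68,26,65,95],{"gh":63,"snn":2,"va":64,"vss":58},[43,99,95,90,78],73,{"le":16,"vl":33}],"uz":[{"iv":64,"wa":97},[36,57,70,99,21]]}
After op 2 (add /o/1/n 46): {"o":[[68,26,65,95],{"gh":63,"n":46,"snn":2,"va":64,"vss":58},[43,99,95,90,78],73,{"le":16,"vl":33}],"uz":[{"iv":64,"wa":97},[36,57,70,99,21]]}
After op 3 (replace /uz/1/2 48): {"o":[[68,26,65,95],{"gh":63,"n":46,"snn":2,"va":64,"vss":58},[43,99,95,90,78],73,{"le":16,"vl":33}],"uz":[{"iv":64,"wa":97},[36,57,48,99,21]]}
After op 4 (remove /o/2/3): {"o":[[68,26,65,95],{"gh":63,"n":46,"snn":2,"va":64,"vss":58},[43,99,95,78],73,{"le":16,"vl":33}],"uz":[{"iv":64,"wa":97},[36,57,48,99,21]]}
After op 5 (replace /o/1 75): {"o":[[68,26,65,95],75,[43,99,95,78],73,{"le":16,"vl":33}],"uz":[{"iv":64,"wa":97},[36,57,48,99,21]]}
After op 6 (replace /o/2 37): {"o":[[68,26,65,95],75,37,73,{"le":16,"vl":33}],"uz":[{"iv":64,"wa":97},[36,57,48,99,21]]}
After op 7 (replace /o/4/le 25): {"o":[[68,26,65,95],75,37,73,{"le":25,"vl":33}],"uz":[{"iv":64,"wa":97},[36,57,48,99,21]]}
After op 8 (add /o/2 40): {"o":[[68,26,65,95],75,40,37,73,{"le":25,"vl":33}],"uz":[{"iv":64,"wa":97},[36,57,48,99,21]]}
After op 9 (replace /o/2 40): {"o":[[68,26,65,95],75,40,37,73,{"le":25,"vl":33}],"uz":[{"iv":64,"wa":97},[36,57,48,99,21]]}
After op 10 (remove /uz/1): {"o":[[68,26,65,95],75,40,37,73,{"le":25,"vl":33}],"uz":[{"iv":64,"wa":97}]}
After op 11 (add /o/5/le 41): {"o":[[68,26,65,95],75,40,37,73,{"le":41,"vl":33}],"uz":[{"iv":64,"wa":97}]}
After op 12 (replace /o/3 79): {"o":[[68,26,65,95],75,40,79,73,{"le":41,"vl":33}],"uz":[{"iv":64,"wa":97}]}
After op 13 (replace /o/5 95): {"o":[[68,26,65,95],75,40,79,73,95],"uz":[{"iv":64,"wa":97}]}
After op 14 (replace /o/0/2 21): {"o":[[68,26,21,95],75,40,79,73,95],"uz":[{"iv":64,"wa":97}]}
After op 15 (remove /o/5): {"o":[[68,26,21,95],75,40,79,73],"uz":[{"iv":64,"wa":97}]}
After op 16 (replace /uz 73): {"o":[[68,26,21,95],75,40,79,73],"uz":73}
After op 17 (replace /o/0/3 76): {"o":[[68,26,21,76],75,40,79,73],"uz":73}
After op 18 (add /o/0/4 86): {"o":[[68,26,21,76,86],75,40,79,73],"uz":73}
After op 19 (add /o/2 69): {"o":[[68,26,21,76,86],75,69,40,79,73],"uz":73}
After op 20 (add /o/0/0 82): {"o":[[82,68,26,21,76,86],75,69,40,79,73],"uz":73}
After op 21 (replace /o/0 27): {"o":[27,75,69,40,79,73],"uz":73}
After op 22 (add /o/1 60): {"o":[27,60,75,69,40,79,73],"uz":73}
After op 23 (replace /o/3 97): {"o":[27,60,75,97,40,79,73],"uz":73}
Value at /o/1: 60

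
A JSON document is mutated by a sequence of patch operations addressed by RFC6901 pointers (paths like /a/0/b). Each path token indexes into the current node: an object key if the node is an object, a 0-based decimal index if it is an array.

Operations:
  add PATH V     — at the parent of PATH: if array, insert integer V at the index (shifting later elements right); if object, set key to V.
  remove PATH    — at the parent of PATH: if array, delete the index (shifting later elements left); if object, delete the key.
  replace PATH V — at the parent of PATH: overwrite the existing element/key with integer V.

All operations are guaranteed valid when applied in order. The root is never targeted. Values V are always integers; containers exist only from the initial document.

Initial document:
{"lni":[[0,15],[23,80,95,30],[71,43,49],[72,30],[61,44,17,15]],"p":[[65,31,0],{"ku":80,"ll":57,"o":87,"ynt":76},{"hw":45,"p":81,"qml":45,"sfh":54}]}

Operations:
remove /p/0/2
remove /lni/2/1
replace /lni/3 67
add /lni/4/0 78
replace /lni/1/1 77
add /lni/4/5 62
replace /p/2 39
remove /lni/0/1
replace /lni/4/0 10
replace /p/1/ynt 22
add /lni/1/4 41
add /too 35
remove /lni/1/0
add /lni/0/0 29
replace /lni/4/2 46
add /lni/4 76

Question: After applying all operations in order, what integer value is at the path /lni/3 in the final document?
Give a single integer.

Answer: 67

Derivation:
After op 1 (remove /p/0/2): {"lni":[[0,15],[23,80,95,30],[71,43,49],[72,30],[61,44,17,15]],"p":[[65,31],{"ku":80,"ll":57,"o":87,"ynt":76},{"hw":45,"p":81,"qml":45,"sfh":54}]}
After op 2 (remove /lni/2/1): {"lni":[[0,15],[23,80,95,30],[71,49],[72,30],[61,44,17,15]],"p":[[65,31],{"ku":80,"ll":57,"o":87,"ynt":76},{"hw":45,"p":81,"qml":45,"sfh":54}]}
After op 3 (replace /lni/3 67): {"lni":[[0,15],[23,80,95,30],[71,49],67,[61,44,17,15]],"p":[[65,31],{"ku":80,"ll":57,"o":87,"ynt":76},{"hw":45,"p":81,"qml":45,"sfh":54}]}
After op 4 (add /lni/4/0 78): {"lni":[[0,15],[23,80,95,30],[71,49],67,[78,61,44,17,15]],"p":[[65,31],{"ku":80,"ll":57,"o":87,"ynt":76},{"hw":45,"p":81,"qml":45,"sfh":54}]}
After op 5 (replace /lni/1/1 77): {"lni":[[0,15],[23,77,95,30],[71,49],67,[78,61,44,17,15]],"p":[[65,31],{"ku":80,"ll":57,"o":87,"ynt":76},{"hw":45,"p":81,"qml":45,"sfh":54}]}
After op 6 (add /lni/4/5 62): {"lni":[[0,15],[23,77,95,30],[71,49],67,[78,61,44,17,15,62]],"p":[[65,31],{"ku":80,"ll":57,"o":87,"ynt":76},{"hw":45,"p":81,"qml":45,"sfh":54}]}
After op 7 (replace /p/2 39): {"lni":[[0,15],[23,77,95,30],[71,49],67,[78,61,44,17,15,62]],"p":[[65,31],{"ku":80,"ll":57,"o":87,"ynt":76},39]}
After op 8 (remove /lni/0/1): {"lni":[[0],[23,77,95,30],[71,49],67,[78,61,44,17,15,62]],"p":[[65,31],{"ku":80,"ll":57,"o":87,"ynt":76},39]}
After op 9 (replace /lni/4/0 10): {"lni":[[0],[23,77,95,30],[71,49],67,[10,61,44,17,15,62]],"p":[[65,31],{"ku":80,"ll":57,"o":87,"ynt":76},39]}
After op 10 (replace /p/1/ynt 22): {"lni":[[0],[23,77,95,30],[71,49],67,[10,61,44,17,15,62]],"p":[[65,31],{"ku":80,"ll":57,"o":87,"ynt":22},39]}
After op 11 (add /lni/1/4 41): {"lni":[[0],[23,77,95,30,41],[71,49],67,[10,61,44,17,15,62]],"p":[[65,31],{"ku":80,"ll":57,"o":87,"ynt":22},39]}
After op 12 (add /too 35): {"lni":[[0],[23,77,95,30,41],[71,49],67,[10,61,44,17,15,62]],"p":[[65,31],{"ku":80,"ll":57,"o":87,"ynt":22},39],"too":35}
After op 13 (remove /lni/1/0): {"lni":[[0],[77,95,30,41],[71,49],67,[10,61,44,17,15,62]],"p":[[65,31],{"ku":80,"ll":57,"o":87,"ynt":22},39],"too":35}
After op 14 (add /lni/0/0 29): {"lni":[[29,0],[77,95,30,41],[71,49],67,[10,61,44,17,15,62]],"p":[[65,31],{"ku":80,"ll":57,"o":87,"ynt":22},39],"too":35}
After op 15 (replace /lni/4/2 46): {"lni":[[29,0],[77,95,30,41],[71,49],67,[10,61,46,17,15,62]],"p":[[65,31],{"ku":80,"ll":57,"o":87,"ynt":22},39],"too":35}
After op 16 (add /lni/4 76): {"lni":[[29,0],[77,95,30,41],[71,49],67,76,[10,61,46,17,15,62]],"p":[[65,31],{"ku":80,"ll":57,"o":87,"ynt":22},39],"too":35}
Value at /lni/3: 67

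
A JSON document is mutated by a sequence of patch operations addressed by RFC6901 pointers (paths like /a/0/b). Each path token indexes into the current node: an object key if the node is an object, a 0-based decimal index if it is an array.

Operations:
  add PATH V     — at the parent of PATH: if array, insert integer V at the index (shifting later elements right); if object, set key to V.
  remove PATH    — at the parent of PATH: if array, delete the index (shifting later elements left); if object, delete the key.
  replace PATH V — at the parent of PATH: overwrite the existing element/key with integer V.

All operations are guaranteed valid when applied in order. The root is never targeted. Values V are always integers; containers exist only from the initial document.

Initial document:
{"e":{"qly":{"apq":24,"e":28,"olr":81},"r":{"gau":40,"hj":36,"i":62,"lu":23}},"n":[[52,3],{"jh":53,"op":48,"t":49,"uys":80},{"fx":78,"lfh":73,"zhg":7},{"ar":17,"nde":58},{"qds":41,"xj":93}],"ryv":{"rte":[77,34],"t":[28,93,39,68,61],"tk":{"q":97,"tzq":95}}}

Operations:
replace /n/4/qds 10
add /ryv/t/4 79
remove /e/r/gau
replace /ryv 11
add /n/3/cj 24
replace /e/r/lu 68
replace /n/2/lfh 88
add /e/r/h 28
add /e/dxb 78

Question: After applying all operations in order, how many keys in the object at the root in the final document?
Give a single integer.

After op 1 (replace /n/4/qds 10): {"e":{"qly":{"apq":24,"e":28,"olr":81},"r":{"gau":40,"hj":36,"i":62,"lu":23}},"n":[[52,3],{"jh":53,"op":48,"t":49,"uys":80},{"fx":78,"lfh":73,"zhg":7},{"ar":17,"nde":58},{"qds":10,"xj":93}],"ryv":{"rte":[77,34],"t":[28,93,39,68,61],"tk":{"q":97,"tzq":95}}}
After op 2 (add /ryv/t/4 79): {"e":{"qly":{"apq":24,"e":28,"olr":81},"r":{"gau":40,"hj":36,"i":62,"lu":23}},"n":[[52,3],{"jh":53,"op":48,"t":49,"uys":80},{"fx":78,"lfh":73,"zhg":7},{"ar":17,"nde":58},{"qds":10,"xj":93}],"ryv":{"rte":[77,34],"t":[28,93,39,68,79,61],"tk":{"q":97,"tzq":95}}}
After op 3 (remove /e/r/gau): {"e":{"qly":{"apq":24,"e":28,"olr":81},"r":{"hj":36,"i":62,"lu":23}},"n":[[52,3],{"jh":53,"op":48,"t":49,"uys":80},{"fx":78,"lfh":73,"zhg":7},{"ar":17,"nde":58},{"qds":10,"xj":93}],"ryv":{"rte":[77,34],"t":[28,93,39,68,79,61],"tk":{"q":97,"tzq":95}}}
After op 4 (replace /ryv 11): {"e":{"qly":{"apq":24,"e":28,"olr":81},"r":{"hj":36,"i":62,"lu":23}},"n":[[52,3],{"jh":53,"op":48,"t":49,"uys":80},{"fx":78,"lfh":73,"zhg":7},{"ar":17,"nde":58},{"qds":10,"xj":93}],"ryv":11}
After op 5 (add /n/3/cj 24): {"e":{"qly":{"apq":24,"e":28,"olr":81},"r":{"hj":36,"i":62,"lu":23}},"n":[[52,3],{"jh":53,"op":48,"t":49,"uys":80},{"fx":78,"lfh":73,"zhg":7},{"ar":17,"cj":24,"nde":58},{"qds":10,"xj":93}],"ryv":11}
After op 6 (replace /e/r/lu 68): {"e":{"qly":{"apq":24,"e":28,"olr":81},"r":{"hj":36,"i":62,"lu":68}},"n":[[52,3],{"jh":53,"op":48,"t":49,"uys":80},{"fx":78,"lfh":73,"zhg":7},{"ar":17,"cj":24,"nde":58},{"qds":10,"xj":93}],"ryv":11}
After op 7 (replace /n/2/lfh 88): {"e":{"qly":{"apq":24,"e":28,"olr":81},"r":{"hj":36,"i":62,"lu":68}},"n":[[52,3],{"jh":53,"op":48,"t":49,"uys":80},{"fx":78,"lfh":88,"zhg":7},{"ar":17,"cj":24,"nde":58},{"qds":10,"xj":93}],"ryv":11}
After op 8 (add /e/r/h 28): {"e":{"qly":{"apq":24,"e":28,"olr":81},"r":{"h":28,"hj":36,"i":62,"lu":68}},"n":[[52,3],{"jh":53,"op":48,"t":49,"uys":80},{"fx":78,"lfh":88,"zhg":7},{"ar":17,"cj":24,"nde":58},{"qds":10,"xj":93}],"ryv":11}
After op 9 (add /e/dxb 78): {"e":{"dxb":78,"qly":{"apq":24,"e":28,"olr":81},"r":{"h":28,"hj":36,"i":62,"lu":68}},"n":[[52,3],{"jh":53,"op":48,"t":49,"uys":80},{"fx":78,"lfh":88,"zhg":7},{"ar":17,"cj":24,"nde":58},{"qds":10,"xj":93}],"ryv":11}
Size at the root: 3

Answer: 3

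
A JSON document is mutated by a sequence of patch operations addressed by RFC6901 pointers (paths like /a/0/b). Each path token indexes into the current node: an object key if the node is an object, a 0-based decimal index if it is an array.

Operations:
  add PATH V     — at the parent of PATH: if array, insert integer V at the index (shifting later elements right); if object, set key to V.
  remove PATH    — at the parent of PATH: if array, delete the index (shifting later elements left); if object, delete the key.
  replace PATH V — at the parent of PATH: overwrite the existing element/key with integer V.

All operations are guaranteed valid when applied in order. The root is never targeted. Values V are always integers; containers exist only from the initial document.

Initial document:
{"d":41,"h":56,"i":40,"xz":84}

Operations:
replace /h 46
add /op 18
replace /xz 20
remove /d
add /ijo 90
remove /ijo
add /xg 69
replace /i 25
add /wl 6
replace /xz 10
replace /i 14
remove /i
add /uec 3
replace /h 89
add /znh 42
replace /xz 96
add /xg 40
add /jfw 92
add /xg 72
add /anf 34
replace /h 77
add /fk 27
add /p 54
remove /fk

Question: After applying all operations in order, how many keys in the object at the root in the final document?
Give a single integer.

After op 1 (replace /h 46): {"d":41,"h":46,"i":40,"xz":84}
After op 2 (add /op 18): {"d":41,"h":46,"i":40,"op":18,"xz":84}
After op 3 (replace /xz 20): {"d":41,"h":46,"i":40,"op":18,"xz":20}
After op 4 (remove /d): {"h":46,"i":40,"op":18,"xz":20}
After op 5 (add /ijo 90): {"h":46,"i":40,"ijo":90,"op":18,"xz":20}
After op 6 (remove /ijo): {"h":46,"i":40,"op":18,"xz":20}
After op 7 (add /xg 69): {"h":46,"i":40,"op":18,"xg":69,"xz":20}
After op 8 (replace /i 25): {"h":46,"i":25,"op":18,"xg":69,"xz":20}
After op 9 (add /wl 6): {"h":46,"i":25,"op":18,"wl":6,"xg":69,"xz":20}
After op 10 (replace /xz 10): {"h":46,"i":25,"op":18,"wl":6,"xg":69,"xz":10}
After op 11 (replace /i 14): {"h":46,"i":14,"op":18,"wl":6,"xg":69,"xz":10}
After op 12 (remove /i): {"h":46,"op":18,"wl":6,"xg":69,"xz":10}
After op 13 (add /uec 3): {"h":46,"op":18,"uec":3,"wl":6,"xg":69,"xz":10}
After op 14 (replace /h 89): {"h":89,"op":18,"uec":3,"wl":6,"xg":69,"xz":10}
After op 15 (add /znh 42): {"h":89,"op":18,"uec":3,"wl":6,"xg":69,"xz":10,"znh":42}
After op 16 (replace /xz 96): {"h":89,"op":18,"uec":3,"wl":6,"xg":69,"xz":96,"znh":42}
After op 17 (add /xg 40): {"h":89,"op":18,"uec":3,"wl":6,"xg":40,"xz":96,"znh":42}
After op 18 (add /jfw 92): {"h":89,"jfw":92,"op":18,"uec":3,"wl":6,"xg":40,"xz":96,"znh":42}
After op 19 (add /xg 72): {"h":89,"jfw":92,"op":18,"uec":3,"wl":6,"xg":72,"xz":96,"znh":42}
After op 20 (add /anf 34): {"anf":34,"h":89,"jfw":92,"op":18,"uec":3,"wl":6,"xg":72,"xz":96,"znh":42}
After op 21 (replace /h 77): {"anf":34,"h":77,"jfw":92,"op":18,"uec":3,"wl":6,"xg":72,"xz":96,"znh":42}
After op 22 (add /fk 27): {"anf":34,"fk":27,"h":77,"jfw":92,"op":18,"uec":3,"wl":6,"xg":72,"xz":96,"znh":42}
After op 23 (add /p 54): {"anf":34,"fk":27,"h":77,"jfw":92,"op":18,"p":54,"uec":3,"wl":6,"xg":72,"xz":96,"znh":42}
After op 24 (remove /fk): {"anf":34,"h":77,"jfw":92,"op":18,"p":54,"uec":3,"wl":6,"xg":72,"xz":96,"znh":42}
Size at the root: 10

Answer: 10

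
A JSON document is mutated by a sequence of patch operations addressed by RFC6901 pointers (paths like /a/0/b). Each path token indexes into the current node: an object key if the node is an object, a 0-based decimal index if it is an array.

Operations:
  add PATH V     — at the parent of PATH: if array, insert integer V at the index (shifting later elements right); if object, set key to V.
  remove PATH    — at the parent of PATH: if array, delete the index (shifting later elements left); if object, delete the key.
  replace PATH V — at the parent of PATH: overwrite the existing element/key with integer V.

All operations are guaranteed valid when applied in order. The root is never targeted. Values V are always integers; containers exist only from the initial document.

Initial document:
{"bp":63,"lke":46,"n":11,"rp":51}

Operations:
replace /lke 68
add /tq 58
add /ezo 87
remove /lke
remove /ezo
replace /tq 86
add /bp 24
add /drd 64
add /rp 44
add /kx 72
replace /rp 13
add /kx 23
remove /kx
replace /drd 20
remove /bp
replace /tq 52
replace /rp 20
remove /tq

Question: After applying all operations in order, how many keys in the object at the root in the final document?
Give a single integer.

After op 1 (replace /lke 68): {"bp":63,"lke":68,"n":11,"rp":51}
After op 2 (add /tq 58): {"bp":63,"lke":68,"n":11,"rp":51,"tq":58}
After op 3 (add /ezo 87): {"bp":63,"ezo":87,"lke":68,"n":11,"rp":51,"tq":58}
After op 4 (remove /lke): {"bp":63,"ezo":87,"n":11,"rp":51,"tq":58}
After op 5 (remove /ezo): {"bp":63,"n":11,"rp":51,"tq":58}
After op 6 (replace /tq 86): {"bp":63,"n":11,"rp":51,"tq":86}
After op 7 (add /bp 24): {"bp":24,"n":11,"rp":51,"tq":86}
After op 8 (add /drd 64): {"bp":24,"drd":64,"n":11,"rp":51,"tq":86}
After op 9 (add /rp 44): {"bp":24,"drd":64,"n":11,"rp":44,"tq":86}
After op 10 (add /kx 72): {"bp":24,"drd":64,"kx":72,"n":11,"rp":44,"tq":86}
After op 11 (replace /rp 13): {"bp":24,"drd":64,"kx":72,"n":11,"rp":13,"tq":86}
After op 12 (add /kx 23): {"bp":24,"drd":64,"kx":23,"n":11,"rp":13,"tq":86}
After op 13 (remove /kx): {"bp":24,"drd":64,"n":11,"rp":13,"tq":86}
After op 14 (replace /drd 20): {"bp":24,"drd":20,"n":11,"rp":13,"tq":86}
After op 15 (remove /bp): {"drd":20,"n":11,"rp":13,"tq":86}
After op 16 (replace /tq 52): {"drd":20,"n":11,"rp":13,"tq":52}
After op 17 (replace /rp 20): {"drd":20,"n":11,"rp":20,"tq":52}
After op 18 (remove /tq): {"drd":20,"n":11,"rp":20}
Size at the root: 3

Answer: 3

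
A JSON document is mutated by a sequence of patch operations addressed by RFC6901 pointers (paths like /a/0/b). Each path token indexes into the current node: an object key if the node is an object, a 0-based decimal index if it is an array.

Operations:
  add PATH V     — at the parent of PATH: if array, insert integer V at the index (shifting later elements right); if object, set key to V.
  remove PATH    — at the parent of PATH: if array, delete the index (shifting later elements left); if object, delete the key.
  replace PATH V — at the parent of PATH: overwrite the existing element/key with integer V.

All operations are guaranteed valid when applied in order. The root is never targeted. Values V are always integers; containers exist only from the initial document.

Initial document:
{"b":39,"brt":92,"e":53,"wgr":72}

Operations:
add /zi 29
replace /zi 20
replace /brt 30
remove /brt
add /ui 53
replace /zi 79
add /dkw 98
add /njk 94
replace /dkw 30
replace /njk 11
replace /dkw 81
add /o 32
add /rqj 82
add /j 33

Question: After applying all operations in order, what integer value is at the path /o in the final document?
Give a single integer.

Answer: 32

Derivation:
After op 1 (add /zi 29): {"b":39,"brt":92,"e":53,"wgr":72,"zi":29}
After op 2 (replace /zi 20): {"b":39,"brt":92,"e":53,"wgr":72,"zi":20}
After op 3 (replace /brt 30): {"b":39,"brt":30,"e":53,"wgr":72,"zi":20}
After op 4 (remove /brt): {"b":39,"e":53,"wgr":72,"zi":20}
After op 5 (add /ui 53): {"b":39,"e":53,"ui":53,"wgr":72,"zi":20}
After op 6 (replace /zi 79): {"b":39,"e":53,"ui":53,"wgr":72,"zi":79}
After op 7 (add /dkw 98): {"b":39,"dkw":98,"e":53,"ui":53,"wgr":72,"zi":79}
After op 8 (add /njk 94): {"b":39,"dkw":98,"e":53,"njk":94,"ui":53,"wgr":72,"zi":79}
After op 9 (replace /dkw 30): {"b":39,"dkw":30,"e":53,"njk":94,"ui":53,"wgr":72,"zi":79}
After op 10 (replace /njk 11): {"b":39,"dkw":30,"e":53,"njk":11,"ui":53,"wgr":72,"zi":79}
After op 11 (replace /dkw 81): {"b":39,"dkw":81,"e":53,"njk":11,"ui":53,"wgr":72,"zi":79}
After op 12 (add /o 32): {"b":39,"dkw":81,"e":53,"njk":11,"o":32,"ui":53,"wgr":72,"zi":79}
After op 13 (add /rqj 82): {"b":39,"dkw":81,"e":53,"njk":11,"o":32,"rqj":82,"ui":53,"wgr":72,"zi":79}
After op 14 (add /j 33): {"b":39,"dkw":81,"e":53,"j":33,"njk":11,"o":32,"rqj":82,"ui":53,"wgr":72,"zi":79}
Value at /o: 32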